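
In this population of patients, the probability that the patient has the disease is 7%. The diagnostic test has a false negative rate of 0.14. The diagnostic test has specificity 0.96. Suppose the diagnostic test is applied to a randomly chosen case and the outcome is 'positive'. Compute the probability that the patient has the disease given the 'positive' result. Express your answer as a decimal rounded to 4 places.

P(H | E) ≈ 0.6181

Write H for 'the patient has the disease'. Prior odds H:¬H = 0.07/0.93 = 0.075269. For the 'positive' outcome, the likelihood ratio is 0.86/0.04 = 21.500.
Posterior odds = 0.075269 × 21.500 = 1.6183, so P(H|E) = 1.6183/(1+1.6183) = 0.6181.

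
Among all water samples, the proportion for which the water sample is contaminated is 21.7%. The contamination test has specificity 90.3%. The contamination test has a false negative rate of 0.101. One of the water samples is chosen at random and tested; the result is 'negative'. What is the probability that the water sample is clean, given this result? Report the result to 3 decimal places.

P(¬H | E) ≈ 0.970

Let H be the event that the water sample is contaminated. P(H) = 0.217, so P(¬H) = 0.783. With E the 'negative' result, P(E|H) = 0.101 and P(E|¬H) = 0.903.
P(E) = 0.101·0.217 + 0.903·0.783 = 0.021917 + 0.70705 = 0.72897.
By Bayes' theorem, P(H|E) = 0.021917 / 0.72897 = 0.030. Hence P(¬H|E) = 1 − 0.030 = 0.970.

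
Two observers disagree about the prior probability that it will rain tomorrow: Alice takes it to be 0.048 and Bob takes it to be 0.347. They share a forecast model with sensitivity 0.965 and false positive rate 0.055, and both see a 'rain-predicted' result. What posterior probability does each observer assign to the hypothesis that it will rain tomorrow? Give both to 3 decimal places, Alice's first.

The likelihood ratio for a 'rain-predicted' result is 0.965/0.055 = 17.545.
Alice: prior odds 0.048/0.952 = 0.050420; posterior odds 0.88464; posterior probability 0.469.
Bob: prior odds 0.347/0.653 = 0.53139; posterior odds 9.3235; posterior probability 0.903.

Alice: 0.469; Bob: 0.903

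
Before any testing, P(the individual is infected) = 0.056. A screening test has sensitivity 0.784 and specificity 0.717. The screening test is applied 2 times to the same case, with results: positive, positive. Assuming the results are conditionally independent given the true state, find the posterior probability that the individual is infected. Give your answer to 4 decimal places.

With H the event that the individual is infected, the joint likelihood of the observed sequence is P(data|H) = 0.784·0.784 = 0.61466 and P(data|¬H) = 0.283·0.283 = 0.080089.
Bayes: P(H|data) = 0.056·0.61466 / (0.056·0.61466 + 0.944·0.080089) = 0.034421/0.11002 = 0.3128.

Posterior P(H) ≈ 0.3128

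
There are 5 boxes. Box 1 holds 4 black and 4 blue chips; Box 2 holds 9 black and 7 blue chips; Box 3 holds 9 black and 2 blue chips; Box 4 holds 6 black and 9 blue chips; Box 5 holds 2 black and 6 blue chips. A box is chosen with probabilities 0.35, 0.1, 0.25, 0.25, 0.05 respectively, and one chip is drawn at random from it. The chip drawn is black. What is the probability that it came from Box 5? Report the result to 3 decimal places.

Posterior probability ≈ 0.023

Tabulate prior·likelihood by source: [1] prior 0.35, lik 0.5, product 0.1750; [2] prior 0.1, lik 0.5625, product 0.05625; [3] prior 0.25, lik 0.8182, product 0.2045; [4] prior 0.25, lik 0.4, product 0.1000; [5] prior 0.05, lik 0.25, product 0.01250.
Normalizing constant = 0.54830; the posterior for Box 5 is its product over the sum, 0.01250/0.54830 = 0.023.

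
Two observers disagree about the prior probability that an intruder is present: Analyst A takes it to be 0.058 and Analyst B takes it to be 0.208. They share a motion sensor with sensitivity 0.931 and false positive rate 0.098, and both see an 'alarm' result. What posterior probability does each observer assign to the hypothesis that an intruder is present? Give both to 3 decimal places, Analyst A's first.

The likelihood ratio for an 'alarm' result is 0.931/0.098 = 9.5000.
Analyst A: prior odds 0.058/0.942 = 0.061571; posterior odds 0.58493; posterior probability 0.369.
Analyst B: prior odds 0.208/0.792 = 0.26263; posterior odds 2.4949; posterior probability 0.714.

Analyst A: 0.369; Analyst B: 0.714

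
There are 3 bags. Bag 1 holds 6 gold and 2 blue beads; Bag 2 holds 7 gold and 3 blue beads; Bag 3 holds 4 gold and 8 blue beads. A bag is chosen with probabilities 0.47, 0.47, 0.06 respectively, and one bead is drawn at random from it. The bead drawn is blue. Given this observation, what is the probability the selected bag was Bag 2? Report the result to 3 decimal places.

Posterior probability ≈ 0.472

P(blue|Bag 1) = 0.25; P(blue|Bag 2) = 0.3; P(blue|Bag 3) = 0.6667.
Prior × likelihood for each source: 0.47·0.25=0.1175, 0.47·0.3=0.1410, 0.06·0.6667=0.04000. Summing gives P(blue) = 0.29850.
P(Bag 2 | blue) = 0.1410 / 0.29850 = 0.472.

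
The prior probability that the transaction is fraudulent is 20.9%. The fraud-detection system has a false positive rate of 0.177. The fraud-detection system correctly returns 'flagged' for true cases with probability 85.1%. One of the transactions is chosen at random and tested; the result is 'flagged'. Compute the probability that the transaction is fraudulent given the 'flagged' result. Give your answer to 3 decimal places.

P(H | E) ≈ 0.560

Write H for 'the transaction is fraudulent'. Prior odds H:¬H = 0.209/0.791 = 0.26422. For the 'flagged' outcome, the likelihood ratio is 0.851/0.177 = 4.8079.
Posterior odds = 0.26422 × 4.8079 = 1.2704, so P(H|E) = 1.2704/(1+1.2704) = 0.560.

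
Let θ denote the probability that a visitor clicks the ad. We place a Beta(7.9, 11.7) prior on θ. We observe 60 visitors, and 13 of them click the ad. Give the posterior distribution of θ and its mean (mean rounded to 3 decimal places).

Observing 13 successes and 47 failures updates Beta(7.9, 11.7) by adding the success and failure counts to the two shape parameters: α = 7.9+13 = 20.9, β = 11.7+47 = 58.7.
Posterior mean = α/(α+β) = 20.9/79.6 = 0.263.

Posterior: Beta(20.9, 58.7); mean ≈ 0.263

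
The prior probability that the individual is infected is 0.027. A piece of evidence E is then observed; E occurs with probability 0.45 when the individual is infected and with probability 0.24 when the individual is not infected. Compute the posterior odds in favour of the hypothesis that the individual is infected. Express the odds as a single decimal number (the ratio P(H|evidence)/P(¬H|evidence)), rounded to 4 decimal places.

Posterior odds ≈ 0.0520

Prior odds = 0.027/(1−0.027) = 0.027749.
Likelihood ratio for E = 0.45/0.24 = 1.8750.
Posterior odds = prior odds × LR = 0.052030.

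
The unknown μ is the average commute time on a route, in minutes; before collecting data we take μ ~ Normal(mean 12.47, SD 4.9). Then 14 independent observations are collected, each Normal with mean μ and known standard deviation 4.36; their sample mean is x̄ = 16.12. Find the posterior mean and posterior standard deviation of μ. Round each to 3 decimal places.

With known σ, the Normal prior is conjugate. Weight on the data is w = (n/σ²)/(n/σ² + 1/τ₀²) = 0.736470/(0.736470+0.0416493) = 0.94647.
Posterior mean = w·x̄ + (1−w)·μ₀ = 0.94647·16.12 + 0.053526·12.47 = 15.925. Posterior variance = 1/(0.736470+0.0416493) = 1.28515, so SD = 1.134.

Posterior mean ≈ 15.925; posterior SD ≈ 1.134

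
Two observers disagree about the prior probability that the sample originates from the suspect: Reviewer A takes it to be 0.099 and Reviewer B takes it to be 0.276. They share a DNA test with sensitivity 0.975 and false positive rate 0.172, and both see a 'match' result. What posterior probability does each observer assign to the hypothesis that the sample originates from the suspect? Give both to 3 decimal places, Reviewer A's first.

Reviewer A: 0.384; Reviewer B: 0.684

The likelihood ratio for a 'match' result is 0.975/0.172 = 5.6686.
Reviewer A: prior odds 0.099/0.901 = 0.10988; posterior odds 0.62285; posterior probability 0.384.
Reviewer B: prior odds 0.276/0.724 = 0.38122; posterior odds 2.1610; posterior probability 0.684.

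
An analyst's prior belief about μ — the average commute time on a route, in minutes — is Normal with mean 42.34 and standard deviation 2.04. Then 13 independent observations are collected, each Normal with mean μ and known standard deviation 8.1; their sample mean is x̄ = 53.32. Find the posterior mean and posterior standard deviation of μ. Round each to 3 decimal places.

Prior precision 1/τ₀² = 1/2.04² = 0.240292; data precision n/σ² = 13/8.1² = 0.198141.
Posterior precision = 0.240292 + 0.198141 = 0.438433, giving posterior SD = 1/√0.438433 = 1.510.
Posterior mean = (0.240292·42.34 + 0.198141·53.32) / 0.438433 = 47.302.

Posterior mean ≈ 47.302; posterior SD ≈ 1.510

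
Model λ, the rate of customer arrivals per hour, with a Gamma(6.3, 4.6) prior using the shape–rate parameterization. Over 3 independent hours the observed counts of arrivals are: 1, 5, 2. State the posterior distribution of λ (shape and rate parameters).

Total count ∑xᵢ = 8 over n = 3 hours.
Gamma is conjugate to the Poisson likelihood: posterior is Gamma(shape = 6.3+8 = 14.3, rate = 4.6+3 = 7.6).

Posterior: Gamma(shape=14.3, rate=7.6)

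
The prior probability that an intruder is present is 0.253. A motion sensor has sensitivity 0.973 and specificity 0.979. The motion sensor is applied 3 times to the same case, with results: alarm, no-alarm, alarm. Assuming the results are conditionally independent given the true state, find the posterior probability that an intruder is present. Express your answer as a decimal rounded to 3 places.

Posterior P(H) ≈ 0.952

With H the event that an intruder is present, the joint likelihood of the observed sequence is P(data|H) = 0.973·0.027·0.973 = 0.025562 and P(data|¬H) = 0.021·0.979·0.021 = 0.00043174.
Bayes: P(H|data) = 0.253·0.025562 / (0.253·0.025562 + 0.747·0.00043174) = 0.0064671/0.0067896 = 0.9525.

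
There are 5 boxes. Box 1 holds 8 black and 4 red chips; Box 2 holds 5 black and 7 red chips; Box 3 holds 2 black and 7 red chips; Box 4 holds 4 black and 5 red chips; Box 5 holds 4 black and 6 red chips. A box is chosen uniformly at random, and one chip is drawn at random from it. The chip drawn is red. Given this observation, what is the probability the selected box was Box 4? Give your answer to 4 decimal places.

Posterior probability ≈ 0.1949

P(red|Box 1) = 0.3333; P(red|Box 2) = 0.5833; P(red|Box 3) = 0.7778; P(red|Box 4) = 0.5556; P(red|Box 5) = 0.6.
Prior × likelihood for each source: 0.2·0.3333=0.06667, 0.2·0.5833=0.1167, 0.2·0.7778=0.1556, 0.2·0.5556=0.1111, 0.2·0.6=0.1200. Summing gives P(red) = 0.57000.
P(Box 4 | red) = 0.1111 / 0.57000 = 0.1949.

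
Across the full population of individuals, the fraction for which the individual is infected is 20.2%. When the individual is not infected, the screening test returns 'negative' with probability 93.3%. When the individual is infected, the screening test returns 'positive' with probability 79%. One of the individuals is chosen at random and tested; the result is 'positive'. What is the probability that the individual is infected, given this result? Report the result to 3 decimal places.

P(H | E) ≈ 0.749

Write H for 'the individual is infected'. Prior odds H:¬H = 0.202/0.798 = 0.25313. For the 'positive' outcome, the likelihood ratio is 0.79/0.067 = 11.791.
Posterior odds = 0.25313 × 11.791 = 2.9847, so P(H|E) = 2.9847/(1+2.9847) = 0.749.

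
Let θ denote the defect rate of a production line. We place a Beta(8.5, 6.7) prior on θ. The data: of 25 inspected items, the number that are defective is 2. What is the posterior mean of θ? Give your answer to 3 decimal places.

Observing 2 successes and 23 failures updates Beta(8.5, 6.7) by adding the success and failure counts to the two shape parameters: α = 8.5+2 = 10.5, β = 6.7+23 = 29.7.
Posterior mean = α/(α+β) = 10.5/40.2 = 0.261.

Posterior mean ≈ 0.261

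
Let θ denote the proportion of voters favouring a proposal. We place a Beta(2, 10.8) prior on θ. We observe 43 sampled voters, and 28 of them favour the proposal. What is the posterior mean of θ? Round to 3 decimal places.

The binomial likelihood is conjugate to the Beta prior: with 28 successes and 15 failures, the posterior is Beta(2+28, 10.8+15) = Beta(30, 25.8).
Posterior mean = α/(α+β) = 30/55.8 = 0.538.

Posterior mean ≈ 0.538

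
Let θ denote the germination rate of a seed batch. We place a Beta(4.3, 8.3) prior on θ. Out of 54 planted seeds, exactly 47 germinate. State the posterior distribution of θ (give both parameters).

Posterior: Beta(51.3, 15.3)

Observing 47 successes and 7 failures updates Beta(4.3, 8.3) by adding the success and failure counts to the two shape parameters: α = 4.3+47 = 51.3, β = 8.3+7 = 15.3.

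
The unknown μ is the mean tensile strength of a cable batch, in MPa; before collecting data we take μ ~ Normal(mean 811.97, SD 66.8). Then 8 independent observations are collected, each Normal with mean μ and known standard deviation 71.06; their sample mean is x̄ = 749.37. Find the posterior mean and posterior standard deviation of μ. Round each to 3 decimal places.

Posterior mean ≈ 757.128; posterior SD ≈ 23.515

Prior precision 1/τ₀² = 1/66.8² = 0.00022410; data precision n/σ² = 8/71.06² = 0.00158431.
Posterior precision = 0.00022410 + 0.00158431 = 0.00180841, giving posterior SD = 1/√0.00180841 = 23.515.
Posterior mean = (0.00022410·811.97 + 0.00158431·749.37) / 0.00180841 = 757.128.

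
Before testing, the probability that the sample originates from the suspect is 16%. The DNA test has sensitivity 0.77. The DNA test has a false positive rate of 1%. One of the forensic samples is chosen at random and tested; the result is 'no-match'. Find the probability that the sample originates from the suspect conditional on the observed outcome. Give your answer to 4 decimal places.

Write H for 'the sample originates from the suspect'. Prior odds H:¬H = 0.16/0.84 = 0.19048. For the 'no-match' outcome, the likelihood ratio is 0.23/0.99 = 0.23232.
Posterior odds = 0.19048 × 0.23232 = 0.044252, so P(H|E) = 0.044252/(1+0.044252) = 0.0424.

P(H | E) ≈ 0.0424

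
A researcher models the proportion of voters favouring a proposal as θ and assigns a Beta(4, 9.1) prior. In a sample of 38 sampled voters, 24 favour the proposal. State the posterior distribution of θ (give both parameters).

Posterior: Beta(28, 23.1)

The binomial likelihood is conjugate to the Beta prior: with 24 successes and 14 failures, the posterior is Beta(4+24, 9.1+14) = Beta(28, 23.1).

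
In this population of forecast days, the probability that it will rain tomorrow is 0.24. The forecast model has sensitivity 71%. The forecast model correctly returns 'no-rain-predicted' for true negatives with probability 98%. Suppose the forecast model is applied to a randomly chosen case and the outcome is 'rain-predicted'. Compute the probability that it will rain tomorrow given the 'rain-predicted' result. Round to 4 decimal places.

Let H be the event that it will rain tomorrow. P(H) = 0.24, so P(¬H) = 0.76. With E the 'rain-predicted' result, P(E|H) = 0.71 and P(E|¬H) = 0.02.
P(E) = 0.71·0.24 + 0.02·0.76 = 0.17040 + 0.015200 = 0.18560.
By Bayes' theorem, P(H|E) = 0.17040 / 0.18560 = 0.9181.

P(H | E) ≈ 0.9181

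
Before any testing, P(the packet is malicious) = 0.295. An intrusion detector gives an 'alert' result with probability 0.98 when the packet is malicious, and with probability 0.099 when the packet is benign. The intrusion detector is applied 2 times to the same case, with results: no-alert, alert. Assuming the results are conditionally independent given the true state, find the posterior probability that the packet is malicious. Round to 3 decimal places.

Posterior P(H) ≈ 0.084

Let H be the event that the packet is malicious; start with P(H) = 0.295. P('alert'|H) = 0.98, P('alert'|¬H) = 0.099.
Update on result 1 ('no-alert'): P(H) ← 0.02·0.2950 / (0.02·0.2950 + 0.901·0.7050) = 0.0059000/0.64111 = 0.0092.
Update on result 2 ('alert'): P(H) ← 0.98·0.0092 / (0.98·0.0092 + 0.099·0.9908) = 0.0090188/0.10711 = 0.0842.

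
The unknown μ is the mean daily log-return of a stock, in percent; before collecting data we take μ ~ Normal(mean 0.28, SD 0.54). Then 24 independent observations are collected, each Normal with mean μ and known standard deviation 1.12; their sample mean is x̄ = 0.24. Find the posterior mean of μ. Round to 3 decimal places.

With known σ, the Normal prior is conjugate. Weight on the data is w = (n/σ²)/(n/σ² + 1/τ₀²) = 19.1327/(19.1327+3.42936) = 0.84800.
Posterior mean = w·x̄ + (1−w)·μ₀ = 0.84800·0.24 + 0.15200·0.28 = 0.246.

Posterior mean ≈ 0.246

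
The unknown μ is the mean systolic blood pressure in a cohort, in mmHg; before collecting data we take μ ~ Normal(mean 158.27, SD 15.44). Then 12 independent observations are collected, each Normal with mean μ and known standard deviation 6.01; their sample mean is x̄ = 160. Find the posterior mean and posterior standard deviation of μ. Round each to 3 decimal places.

With known σ, the Normal prior is conjugate. Weight on the data is w = (n/σ²)/(n/σ² + 1/τ₀²) = 0.332225/(0.332225+0.00419474) = 0.98753.
Posterior mean = w·x̄ + (1−w)·μ₀ = 0.98753·160 + 0.012469·158.27 = 159.978. Posterior variance = 1/(0.332225+0.00419474) = 2.97248, so SD = 1.724.

Posterior mean ≈ 159.978; posterior SD ≈ 1.724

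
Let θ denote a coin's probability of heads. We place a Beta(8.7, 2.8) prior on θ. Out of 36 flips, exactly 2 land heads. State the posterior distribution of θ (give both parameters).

Posterior: Beta(10.7, 36.8)

Observing 2 successes and 34 failures updates Beta(8.7, 2.8) by adding the success and failure counts to the two shape parameters: α = 8.7+2 = 10.7, β = 2.8+34 = 36.8.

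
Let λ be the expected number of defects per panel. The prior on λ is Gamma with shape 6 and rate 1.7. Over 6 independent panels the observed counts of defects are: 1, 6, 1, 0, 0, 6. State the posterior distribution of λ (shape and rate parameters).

The Poisson likelihood adds the total count to the shape and the number of exposure periods to the rate. Here ∑xᵢ = 14 and n = 6, so shape 6→20 and rate 1.7→7.7.

Posterior: Gamma(shape=20, rate=7.7)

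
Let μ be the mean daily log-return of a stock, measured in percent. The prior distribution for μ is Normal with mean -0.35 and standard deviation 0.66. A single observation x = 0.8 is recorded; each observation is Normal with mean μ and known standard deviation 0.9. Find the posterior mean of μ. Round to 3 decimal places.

Posterior mean ≈ 0.052

Prior precision 1/τ₀² = 1/0.66² = 2.29568; data precision n/σ² = 1/0.9² = 1.23457.
Posterior precision = 2.29568 + 1.23457 = 3.53025.
Posterior mean = (2.29568·-0.35 + 1.23457·0.8) / 3.53025 = 0.052.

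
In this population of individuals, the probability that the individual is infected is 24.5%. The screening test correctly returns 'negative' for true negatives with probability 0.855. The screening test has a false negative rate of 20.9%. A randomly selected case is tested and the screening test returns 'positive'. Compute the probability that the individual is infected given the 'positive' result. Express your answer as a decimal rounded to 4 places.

P(H | E) ≈ 0.6390

Let H be the event that the individual is infected. P(H) = 0.245, so P(¬H) = 0.755. With E the 'positive' result, P(E|H) = 0.791 and P(E|¬H) = 0.145.
P(E) = 0.791·0.245 + 0.145·0.755 = 0.19379 + 0.10947 = 0.30327.
By Bayes' theorem, P(H|E) = 0.19379 / 0.30327 = 0.6390.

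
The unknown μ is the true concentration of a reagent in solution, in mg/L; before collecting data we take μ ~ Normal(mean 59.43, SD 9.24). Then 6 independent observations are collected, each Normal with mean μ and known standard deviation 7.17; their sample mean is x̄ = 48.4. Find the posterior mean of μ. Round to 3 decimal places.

Prior precision 1/τ₀² = 1/9.24² = 0.0117127; data precision n/σ² = 6/7.17² = 0.116711.
Posterior precision = 0.0117127 + 0.116711 = 0.128424.
Posterior mean = (0.0117127·59.43 + 0.116711·48.4) / 0.128424 = 49.406.

Posterior mean ≈ 49.406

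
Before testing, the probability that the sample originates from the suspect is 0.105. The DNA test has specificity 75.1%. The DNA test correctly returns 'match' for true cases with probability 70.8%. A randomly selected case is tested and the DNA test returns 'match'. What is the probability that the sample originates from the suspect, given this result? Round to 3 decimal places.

P(H | E) ≈ 0.250

Let H be the event that the sample originates from the suspect. P(H) = 0.105, so P(¬H) = 0.895. With E the 'match' result, P(E|H) = 0.708 and P(E|¬H) = 0.249.
P(E) = 0.708·0.105 + 0.249·0.895 = 0.074340 + 0.22285 = 0.29719.
By Bayes' theorem, P(H|E) = 0.074340 / 0.29719 = 0.250.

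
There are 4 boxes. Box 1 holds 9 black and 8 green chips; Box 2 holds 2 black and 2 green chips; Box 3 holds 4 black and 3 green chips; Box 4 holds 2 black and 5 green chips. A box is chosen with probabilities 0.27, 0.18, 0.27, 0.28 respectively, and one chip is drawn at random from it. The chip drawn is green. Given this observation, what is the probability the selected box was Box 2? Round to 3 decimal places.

Posterior probability ≈ 0.169

P(green|Box 1) = 0.4706; P(green|Box 2) = 0.5; P(green|Box 3) = 0.4286; P(green|Box 4) = 0.7143.
Prior × likelihood for each source: 0.27·0.4706=0.1271, 0.18·0.5=0.09000, 0.27·0.4286=0.1157, 0.28·0.7143=0.2000. Summing gives P(green) = 0.53277.
P(Box 2 | green) = 0.09000 / 0.53277 = 0.169.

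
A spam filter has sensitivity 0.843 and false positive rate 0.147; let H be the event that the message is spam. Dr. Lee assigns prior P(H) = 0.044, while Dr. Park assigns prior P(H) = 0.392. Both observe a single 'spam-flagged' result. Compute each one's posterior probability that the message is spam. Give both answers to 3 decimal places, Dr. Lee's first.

P('+'|H) = 0.843, P('+'|¬H) = 0.147.
Dr. Lee: numerator 0.843·0.044 = 0.037092; evidence = 0.037092+0.147·0.956 = 0.17762; posterior = 0.209.
Dr. Park: numerator 0.843·0.392 = 0.33046; evidence = 0.33046+0.147·0.608 = 0.41983; posterior = 0.787.

Dr. Lee: 0.209; Dr. Park: 0.787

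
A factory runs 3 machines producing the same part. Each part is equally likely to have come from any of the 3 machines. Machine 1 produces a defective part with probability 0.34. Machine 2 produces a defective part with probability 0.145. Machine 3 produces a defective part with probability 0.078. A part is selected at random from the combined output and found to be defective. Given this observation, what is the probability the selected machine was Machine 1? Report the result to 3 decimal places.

P(defective|M1) = 0.34; P(defective|M2) = 0.145; P(defective|M3) = 0.078.
Prior × likelihood for each source: 0.333333·0.34=0.1133, 0.333333·0.145=0.04833, 0.333333·0.078=0.02600. Summing gives P(defective) = 0.18767.
P(Machine 1 | defective) = 0.1133 / 0.18767 = 0.604.

Posterior probability ≈ 0.604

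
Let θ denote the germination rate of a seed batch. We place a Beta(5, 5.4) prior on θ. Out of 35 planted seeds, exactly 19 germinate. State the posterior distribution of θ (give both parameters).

Posterior: Beta(24, 21.4)

The binomial likelihood is conjugate to the Beta prior: with 19 successes and 16 failures, the posterior is Beta(5+19, 5.4+16) = Beta(24, 21.4).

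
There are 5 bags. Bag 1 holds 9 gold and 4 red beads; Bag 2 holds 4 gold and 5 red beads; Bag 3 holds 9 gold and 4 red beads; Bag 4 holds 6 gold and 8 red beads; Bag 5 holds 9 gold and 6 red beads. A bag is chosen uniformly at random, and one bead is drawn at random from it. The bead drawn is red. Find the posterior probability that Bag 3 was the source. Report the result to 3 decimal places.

Posterior probability ≈ 0.144

P(red|Bag 1) = 0.3077; P(red|Bag 2) = 0.5556; P(red|Bag 3) = 0.3077; P(red|Bag 4) = 0.5714; P(red|Bag 5) = 0.4.
Prior × likelihood for each source: 0.2·0.3077=0.06154, 0.2·0.5556=0.1111, 0.2·0.3077=0.06154, 0.2·0.5714=0.1143, 0.2·0.4=0.08000. Summing gives P(red) = 0.42847.
P(Bag 3 | red) = 0.06154 / 0.42847 = 0.144.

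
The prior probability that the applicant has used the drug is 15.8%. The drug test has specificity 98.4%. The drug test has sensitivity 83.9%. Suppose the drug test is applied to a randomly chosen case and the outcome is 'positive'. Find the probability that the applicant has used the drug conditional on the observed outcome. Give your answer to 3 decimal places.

P(H | E) ≈ 0.908

Let H be the event that the applicant has used the drug. P(H) = 0.158, so P(¬H) = 0.842. With E the 'positive' result, P(E|H) = 0.839 and P(E|¬H) = 0.016.
P(E) = 0.839·0.158 + 0.016·0.842 = 0.13256 + 0.013472 = 0.14603.
By Bayes' theorem, P(H|E) = 0.13256 / 0.14603 = 0.908.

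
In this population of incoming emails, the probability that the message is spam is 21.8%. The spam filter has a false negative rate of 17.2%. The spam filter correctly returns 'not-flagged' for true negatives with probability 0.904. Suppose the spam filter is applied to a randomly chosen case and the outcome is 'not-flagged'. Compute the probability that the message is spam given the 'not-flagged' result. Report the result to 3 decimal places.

Let H be the event that the message is spam. P(H) = 0.218, so P(¬H) = 0.782. With E the 'not-flagged' result, P(E|H) = 0.172 and P(E|¬H) = 0.904.
P(E) = 0.172·0.218 + 0.904·0.782 = 0.037496 + 0.70693 = 0.74442.
By Bayes' theorem, P(H|E) = 0.037496 / 0.74442 = 0.050.

P(H | E) ≈ 0.050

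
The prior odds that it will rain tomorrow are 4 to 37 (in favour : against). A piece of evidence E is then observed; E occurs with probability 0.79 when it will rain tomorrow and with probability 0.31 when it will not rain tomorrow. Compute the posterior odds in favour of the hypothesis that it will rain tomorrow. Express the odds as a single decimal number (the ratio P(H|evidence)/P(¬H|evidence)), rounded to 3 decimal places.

Posterior odds ≈ 0.276

Prior odds = 4/37 = 0.10811. In log-odds, ln(0.10811) = -2.2246.
Add log likelihood ratio: ln(2.5484) = 0.93546.
Posterior log-odds = -1.2892, so posterior odds = exp(-1.2892) = 0.27550.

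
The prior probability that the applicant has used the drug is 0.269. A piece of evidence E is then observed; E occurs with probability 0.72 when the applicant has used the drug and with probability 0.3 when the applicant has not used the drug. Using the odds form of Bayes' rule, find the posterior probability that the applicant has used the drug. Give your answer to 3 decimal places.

Prior odds = 0.269/(1−0.269) = 0.36799. In log-odds, ln(0.36799) = -0.99970.
Add log likelihood ratio: ln(2.4000) = 0.87547.
Posterior log-odds = -0.12423, so posterior odds = exp(-0.12423) = 0.88317. Converting, P(H|E) = 0.88317/1.8832 = 0.469.

Posterior probability ≈ 0.469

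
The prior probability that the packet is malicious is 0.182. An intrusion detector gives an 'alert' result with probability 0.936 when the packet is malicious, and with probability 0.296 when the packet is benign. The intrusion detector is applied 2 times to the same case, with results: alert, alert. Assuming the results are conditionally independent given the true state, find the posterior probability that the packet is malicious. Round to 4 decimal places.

Posterior P(H) ≈ 0.6899

Let H be the event that the packet is malicious; start with P(H) = 0.182. P('alert'|H) = 0.936, P('alert'|¬H) = 0.296.
Update on result 1 ('alert'): P(H) ← 0.936·0.1820 / (0.936·0.1820 + 0.296·0.8180) = 0.17035/0.41248 = 0.4130.
Update on result 2 ('alert'): P(H) ← 0.936·0.4130 / (0.936·0.4130 + 0.296·0.5870) = 0.38656/0.56032 = 0.6899.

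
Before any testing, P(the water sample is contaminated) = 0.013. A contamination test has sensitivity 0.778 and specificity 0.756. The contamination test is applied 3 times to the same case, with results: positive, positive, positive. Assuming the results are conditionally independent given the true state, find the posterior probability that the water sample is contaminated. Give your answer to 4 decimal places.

Let H be the event that the water sample is contaminated; start with P(H) = 0.013. P('positive'|H) = 0.778, P('positive'|¬H) = 0.244.
Update on result 1 ('positive'): P(H) ← 0.778·0.0130 / (0.778·0.0130 + 0.244·0.9870) = 0.010114/0.25094 = 0.0403.
Update on result 2 ('positive'): P(H) ← 0.778·0.0403 / (0.778·0.0403 + 0.244·0.9597) = 0.031357/0.26552 = 0.1181.
Update on result 3 ('positive'): P(H) ← 0.778·0.1181 / (0.778·0.1181 + 0.244·0.8819) = 0.091877/0.30706 = 0.2992.

Posterior P(H) ≈ 0.2992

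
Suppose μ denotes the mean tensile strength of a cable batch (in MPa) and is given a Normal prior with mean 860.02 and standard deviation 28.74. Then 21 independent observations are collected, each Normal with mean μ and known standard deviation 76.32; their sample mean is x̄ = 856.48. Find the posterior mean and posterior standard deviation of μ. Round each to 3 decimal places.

Posterior mean ≈ 857.370; posterior SD ≈ 14.410

With known σ, the Normal prior is conjugate. Weight on the data is w = (n/σ²)/(n/σ² + 1/τ₀²) = 0.00360531/(0.00360531+0.00121067) = 0.74861.
Posterior mean = w·x̄ + (1−w)·μ₀ = 0.74861·856.48 + 0.25139·860.02 = 857.370. Posterior variance = 1/(0.00360531+0.00121067) = 207.642, so SD = 14.410.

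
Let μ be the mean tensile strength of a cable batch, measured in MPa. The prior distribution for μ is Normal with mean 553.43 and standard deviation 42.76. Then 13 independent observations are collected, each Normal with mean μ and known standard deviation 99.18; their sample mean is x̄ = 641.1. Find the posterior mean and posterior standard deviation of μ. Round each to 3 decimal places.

With known σ, the Normal prior is conjugate. Weight on the data is w = (n/σ²)/(n/σ² + 1/τ₀²) = 0.00132159/(0.00132159+0.00054692) = 0.70730.
Posterior mean = w·x̄ + (1−w)·μ₀ = 0.70730·641.1 + 0.29270·553.43 = 615.439. Posterior variance = 1/(0.00132159+0.00054692) = 535.187, so SD = 23.134.

Posterior mean ≈ 615.439; posterior SD ≈ 23.134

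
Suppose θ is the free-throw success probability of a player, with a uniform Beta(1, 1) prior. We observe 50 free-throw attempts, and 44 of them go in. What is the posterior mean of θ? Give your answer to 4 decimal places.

Posterior mean ≈ 0.8654

Observing 44 successes and 6 failures updates Beta(1, 1) by adding the success and failure counts to the two shape parameters: α = 1+44 = 45, β = 1+6 = 7.
Posterior mean = α/(α+β) = 45/52 = 0.8654.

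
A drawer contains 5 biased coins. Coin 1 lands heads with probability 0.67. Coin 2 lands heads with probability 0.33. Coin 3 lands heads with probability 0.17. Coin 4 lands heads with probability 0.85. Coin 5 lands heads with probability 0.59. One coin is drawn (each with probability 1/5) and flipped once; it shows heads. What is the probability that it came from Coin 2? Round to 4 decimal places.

P(heads|C1) = 0.67; P(heads|C2) = 0.33; P(heads|C3) = 0.17; P(heads|C4) = 0.85; P(heads|C5) = 0.59.
Prior × likelihood for each source: 0.2·0.67=0.1340, 0.2·0.33=0.06600, 0.2·0.17=0.03400, 0.2·0.85=0.1700, 0.2·0.59=0.1180. Summing gives P(heads) = 0.52200.
P(Coin 2 | heads) = 0.06600 / 0.52200 = 0.1264.

Posterior probability ≈ 0.1264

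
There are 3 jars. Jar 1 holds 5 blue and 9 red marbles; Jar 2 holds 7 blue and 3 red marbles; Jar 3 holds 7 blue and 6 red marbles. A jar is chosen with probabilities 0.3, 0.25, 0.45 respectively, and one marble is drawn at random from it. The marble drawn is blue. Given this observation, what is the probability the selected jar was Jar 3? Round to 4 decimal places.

P(blue|Jar 1) = 0.3571; P(blue|Jar 2) = 0.7; P(blue|Jar 3) = 0.5385.
Prior × likelihood for each source: 0.3·0.3571=0.1071, 0.25·0.7=0.1750, 0.45·0.5385=0.2423. Summing gives P(blue) = 0.52445.
P(Jar 3 | blue) = 0.2423 / 0.52445 = 0.4620.

Posterior probability ≈ 0.4620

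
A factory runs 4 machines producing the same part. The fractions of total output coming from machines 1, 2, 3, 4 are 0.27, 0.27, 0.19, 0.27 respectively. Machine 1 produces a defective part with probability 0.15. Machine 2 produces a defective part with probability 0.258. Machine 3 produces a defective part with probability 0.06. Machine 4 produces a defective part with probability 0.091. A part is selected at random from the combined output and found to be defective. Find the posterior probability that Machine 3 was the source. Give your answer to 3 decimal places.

Posterior probability ≈ 0.078

Tabulate prior·likelihood by source: [1] prior 0.27, lik 0.15, product 0.04050; [2] prior 0.27, lik 0.258, product 0.06966; [3] prior 0.19, lik 0.06, product 0.01140; [4] prior 0.27, lik 0.091, product 0.02457.
Normalizing constant = 0.14613; the posterior for Machine 3 is its product over the sum, 0.01140/0.14613 = 0.078.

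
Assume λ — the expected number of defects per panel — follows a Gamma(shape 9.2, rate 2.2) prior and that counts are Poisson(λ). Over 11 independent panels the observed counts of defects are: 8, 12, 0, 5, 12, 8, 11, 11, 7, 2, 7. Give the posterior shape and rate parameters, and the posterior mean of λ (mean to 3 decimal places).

Posterior: Gamma(shape=92.2, rate=13.2); mean ≈ 6.985

The Poisson likelihood adds the total count to the shape and the number of exposure periods to the rate. Here ∑xᵢ = 83 and n = 11, so shape 9.2→92.2 and rate 2.2→13.2.
Posterior mean = shape/rate = 92.2/13.2 = 6.985.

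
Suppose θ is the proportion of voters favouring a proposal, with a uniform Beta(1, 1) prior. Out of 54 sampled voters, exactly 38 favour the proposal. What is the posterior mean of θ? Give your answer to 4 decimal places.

Observing 38 successes and 16 failures updates Beta(1, 1) by adding the success and failure counts to the two shape parameters: α = 1+38 = 39, β = 1+16 = 17.
E[θ | data] = 39/(39+17) = 0.6964.

Posterior mean ≈ 0.6964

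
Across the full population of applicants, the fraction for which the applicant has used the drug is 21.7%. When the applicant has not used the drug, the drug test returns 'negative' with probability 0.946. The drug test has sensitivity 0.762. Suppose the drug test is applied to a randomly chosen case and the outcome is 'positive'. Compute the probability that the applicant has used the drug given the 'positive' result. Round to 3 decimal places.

P(H | E) ≈ 0.796

Write H for 'the applicant has used the drug'. Prior odds H:¬H = 0.217/0.783 = 0.27714. For the 'positive' outcome, the likelihood ratio is 0.762/0.054 = 14.111.
Posterior odds = 0.27714 × 14.111 = 3.9107, so P(H|E) = 3.9107/(1+3.9107) = 0.796.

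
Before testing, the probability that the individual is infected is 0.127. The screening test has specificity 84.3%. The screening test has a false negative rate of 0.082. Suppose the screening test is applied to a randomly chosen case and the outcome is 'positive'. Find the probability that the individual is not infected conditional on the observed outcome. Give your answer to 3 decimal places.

Let H be the event that the individual is infected. P(H) = 0.127, so P(¬H) = 0.873. With E the 'positive' result, P(E|H) = 0.918 and P(E|¬H) = 0.157.
P(E) = 0.918·0.127 + 0.157·0.873 = 0.11659 + 0.13706 = 0.25365.
By Bayes' theorem, P(H|E) = 0.11659 / 0.25365 = 0.460. Hence P(¬H|E) = 1 − 0.460 = 0.540.

P(¬H | E) ≈ 0.540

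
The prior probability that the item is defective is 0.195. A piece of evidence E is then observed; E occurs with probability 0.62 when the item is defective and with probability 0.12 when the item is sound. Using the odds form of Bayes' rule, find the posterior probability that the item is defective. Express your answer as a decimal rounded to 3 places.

Prior odds = 0.195/(1−0.195) = 0.24224.
Likelihood ratio for E = 0.62/0.12 = 5.1667.
Posterior odds = prior odds × LR = 1.2516.
Posterior probability = odds/(1+odds) = 1.2516/2.2516 = 0.556.

Posterior probability ≈ 0.556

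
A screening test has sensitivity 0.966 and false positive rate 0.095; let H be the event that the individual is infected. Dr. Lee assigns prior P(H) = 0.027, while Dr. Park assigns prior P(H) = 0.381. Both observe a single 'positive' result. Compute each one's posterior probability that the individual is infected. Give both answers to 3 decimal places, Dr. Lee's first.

P('+'|H) = 0.966, P('+'|¬H) = 0.095.
Dr. Lee: numerator 0.966·0.027 = 0.026082; evidence = 0.026082+0.095·0.973 = 0.11852; posterior = 0.220.
Dr. Park: numerator 0.966·0.381 = 0.36805; evidence = 0.36805+0.095·0.619 = 0.42685; posterior = 0.862.

Dr. Lee: 0.220; Dr. Park: 0.862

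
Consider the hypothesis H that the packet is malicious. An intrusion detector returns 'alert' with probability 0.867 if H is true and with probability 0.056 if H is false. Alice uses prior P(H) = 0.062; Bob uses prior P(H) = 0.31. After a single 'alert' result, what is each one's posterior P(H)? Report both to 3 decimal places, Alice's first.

Alice: 0.506; Bob: 0.874

The likelihood ratio for an 'alert' result is 0.867/0.056 = 15.482.
Alice: prior odds 0.062/0.938 = 0.066098; posterior odds 1.0233; posterior probability 0.506.
Bob: prior odds 0.31/0.69 = 0.44928; posterior odds 6.9557; posterior probability 0.874.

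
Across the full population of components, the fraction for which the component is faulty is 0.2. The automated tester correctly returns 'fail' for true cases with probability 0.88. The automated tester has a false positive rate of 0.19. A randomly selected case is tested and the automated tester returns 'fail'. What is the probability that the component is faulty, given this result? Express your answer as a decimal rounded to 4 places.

Write H for 'the component is faulty'. Prior odds H:¬H = 0.2/0.8 = 0.25000. For the 'fail' outcome, the likelihood ratio is 0.88/0.19 = 4.6316.
Posterior odds = 0.25000 × 4.6316 = 1.1579, so P(H|E) = 1.1579/(1+1.1579) = 0.5366.

P(H | E) ≈ 0.5366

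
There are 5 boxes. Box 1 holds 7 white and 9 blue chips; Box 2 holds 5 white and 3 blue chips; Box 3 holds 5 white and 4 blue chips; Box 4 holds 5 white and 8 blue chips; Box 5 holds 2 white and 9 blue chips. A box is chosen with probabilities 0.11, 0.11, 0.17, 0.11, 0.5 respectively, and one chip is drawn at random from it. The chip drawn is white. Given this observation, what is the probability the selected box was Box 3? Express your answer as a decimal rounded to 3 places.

Posterior probability ≈ 0.274

P(white|Box 1) = 0.4375; P(white|Box 2) = 0.625; P(white|Box 3) = 0.5556; P(white|Box 4) = 0.3846; P(white|Box 5) = 0.1818.
Prior × likelihood for each source: 0.11·0.4375=0.04813, 0.11·0.625=0.06875, 0.17·0.5556=0.09444, 0.11·0.3846=0.04231, 0.5·0.1818=0.09091. Summing gives P(white) = 0.34454.
P(Box 3 | white) = 0.09444 / 0.34454 = 0.274.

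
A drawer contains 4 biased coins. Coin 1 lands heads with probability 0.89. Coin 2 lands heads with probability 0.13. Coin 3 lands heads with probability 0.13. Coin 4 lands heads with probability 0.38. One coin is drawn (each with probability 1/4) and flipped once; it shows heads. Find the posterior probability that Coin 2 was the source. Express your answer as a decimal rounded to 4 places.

Posterior probability ≈ 0.0850

P(heads|C1) = 0.89; P(heads|C2) = 0.13; P(heads|C3) = 0.13; P(heads|C4) = 0.38.
Prior × likelihood for each source: 0.25·0.89=0.2225, 0.25·0.13=0.03250, 0.25·0.13=0.03250, 0.25·0.38=0.09500. Summing gives P(heads) = 0.38250.
P(Coin 2 | heads) = 0.03250 / 0.38250 = 0.0850.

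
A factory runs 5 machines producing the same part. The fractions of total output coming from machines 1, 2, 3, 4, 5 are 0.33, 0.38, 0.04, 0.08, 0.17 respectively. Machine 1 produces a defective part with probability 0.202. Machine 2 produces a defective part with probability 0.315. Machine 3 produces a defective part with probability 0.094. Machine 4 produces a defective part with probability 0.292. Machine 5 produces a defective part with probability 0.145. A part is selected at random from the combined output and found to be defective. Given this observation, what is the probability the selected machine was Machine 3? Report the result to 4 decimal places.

P(defective|M1) = 0.202; P(defective|M2) = 0.315; P(defective|M3) = 0.094; P(defective|M4) = 0.292; P(defective|M5) = 0.145.
Prior × likelihood for each source: 0.33·0.202=0.06666, 0.38·0.315=0.1197, 0.04·0.094=0.003760, 0.08·0.292=0.02336, 0.17·0.145=0.02465. Summing gives P(defective) = 0.23813.
P(Machine 3 | defective) = 0.003760 / 0.23813 = 0.0158.

Posterior probability ≈ 0.0158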